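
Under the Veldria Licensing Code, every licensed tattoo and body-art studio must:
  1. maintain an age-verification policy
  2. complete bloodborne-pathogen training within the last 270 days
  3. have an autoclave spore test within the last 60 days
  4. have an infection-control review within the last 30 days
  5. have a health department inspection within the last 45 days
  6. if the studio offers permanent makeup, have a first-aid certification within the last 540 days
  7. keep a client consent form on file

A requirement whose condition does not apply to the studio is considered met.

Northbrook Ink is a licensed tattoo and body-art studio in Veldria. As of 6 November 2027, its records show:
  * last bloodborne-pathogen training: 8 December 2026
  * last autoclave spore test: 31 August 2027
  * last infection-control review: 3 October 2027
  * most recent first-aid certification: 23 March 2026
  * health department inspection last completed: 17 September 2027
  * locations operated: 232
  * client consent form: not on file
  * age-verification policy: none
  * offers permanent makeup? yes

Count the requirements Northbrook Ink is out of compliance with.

1. age-verification policy absent → not met
2. bloodborne-pathogen training 333 days ago vs limit 270 → not met
3. autoclave spore test 67 days ago vs limit 60 → not met
4. infection-control review 34 days ago vs limit 30 → not met
5. health department inspection 50 days ago vs limit 45 → not met
6. condition 'offers permanent makeup' holds; first-aid certification 593 days ago vs limit 540 → not met
7. client consent form absent → not met
Not met: 7 of 7

7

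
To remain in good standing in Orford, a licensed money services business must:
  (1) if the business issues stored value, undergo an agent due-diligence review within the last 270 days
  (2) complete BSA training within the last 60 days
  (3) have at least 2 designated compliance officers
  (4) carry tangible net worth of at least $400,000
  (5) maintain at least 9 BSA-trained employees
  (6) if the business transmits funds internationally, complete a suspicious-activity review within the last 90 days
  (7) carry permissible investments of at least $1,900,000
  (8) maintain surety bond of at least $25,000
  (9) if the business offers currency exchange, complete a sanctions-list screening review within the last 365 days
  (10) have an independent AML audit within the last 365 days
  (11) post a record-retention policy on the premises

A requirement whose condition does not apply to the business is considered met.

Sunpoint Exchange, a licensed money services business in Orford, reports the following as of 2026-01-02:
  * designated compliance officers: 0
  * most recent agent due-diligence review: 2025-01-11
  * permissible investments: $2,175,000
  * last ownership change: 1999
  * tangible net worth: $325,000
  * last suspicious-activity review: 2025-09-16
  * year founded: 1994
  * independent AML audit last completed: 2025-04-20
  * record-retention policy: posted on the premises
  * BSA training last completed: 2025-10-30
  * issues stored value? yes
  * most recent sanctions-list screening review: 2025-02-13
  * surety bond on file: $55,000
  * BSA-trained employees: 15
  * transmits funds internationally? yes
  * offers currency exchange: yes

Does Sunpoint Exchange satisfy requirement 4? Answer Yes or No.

No

4. tangible net worth $325,000 < $400,000 → not met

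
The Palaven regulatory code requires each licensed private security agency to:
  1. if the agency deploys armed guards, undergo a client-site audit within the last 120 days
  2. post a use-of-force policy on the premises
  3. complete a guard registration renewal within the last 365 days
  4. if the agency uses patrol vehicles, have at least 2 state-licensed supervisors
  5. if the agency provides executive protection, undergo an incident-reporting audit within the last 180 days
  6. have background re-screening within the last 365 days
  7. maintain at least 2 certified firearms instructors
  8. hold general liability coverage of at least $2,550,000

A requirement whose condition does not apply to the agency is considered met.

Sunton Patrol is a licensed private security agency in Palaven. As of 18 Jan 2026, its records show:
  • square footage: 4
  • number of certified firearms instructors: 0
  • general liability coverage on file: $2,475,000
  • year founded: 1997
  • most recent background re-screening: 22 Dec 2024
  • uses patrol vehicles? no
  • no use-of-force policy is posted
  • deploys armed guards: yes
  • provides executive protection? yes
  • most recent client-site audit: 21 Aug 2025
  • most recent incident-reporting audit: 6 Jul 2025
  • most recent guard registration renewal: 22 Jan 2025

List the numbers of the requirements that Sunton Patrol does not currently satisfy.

1. condition 'deploys armed guards' holds; client-site audit 150 days ago vs limit 120 → not met
2. use-of-force policy absent → not met
3. guard registration renewal 361 days ago vs limit 365 → met
4. condition 'uses patrol vehicles' does not hold → requirement n/a → met
5. condition 'provides executive protection' holds; incident-reporting audit 196 days ago vs limit 180 → not met
6. background re-screening 392 days ago vs limit 365 → not met
7. certified firearms instructors 0 < 2 → not met
8. general liability coverage $2,475,000 < $2,550,000 → not met
Not met: 1, 2, 5, 6, 7, 8

1, 2, 5, 6, 7, 8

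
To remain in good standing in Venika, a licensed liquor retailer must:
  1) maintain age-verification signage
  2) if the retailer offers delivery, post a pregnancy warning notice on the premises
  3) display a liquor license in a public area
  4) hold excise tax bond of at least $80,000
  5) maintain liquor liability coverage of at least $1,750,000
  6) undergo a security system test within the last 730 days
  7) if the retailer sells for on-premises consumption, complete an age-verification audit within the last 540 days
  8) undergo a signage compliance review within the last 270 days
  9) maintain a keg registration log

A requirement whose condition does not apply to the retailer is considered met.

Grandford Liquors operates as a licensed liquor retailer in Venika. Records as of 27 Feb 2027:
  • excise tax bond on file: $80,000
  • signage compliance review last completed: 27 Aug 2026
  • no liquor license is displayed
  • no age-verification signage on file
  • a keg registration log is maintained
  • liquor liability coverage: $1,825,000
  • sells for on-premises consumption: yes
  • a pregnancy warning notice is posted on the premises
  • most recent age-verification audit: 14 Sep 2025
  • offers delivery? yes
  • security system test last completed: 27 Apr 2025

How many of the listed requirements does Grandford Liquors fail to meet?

2

1. age-verification signage absent → not met
2. condition 'offers delivery' holds; pregnancy warning notice present → met
3. liquor license absent → not met
4. excise tax bond $80,000 ≥ $80,000 → met
5. liquor liability coverage $1,825,000 ≥ $1,750,000 → met
6. security system test 671 days ago vs limit 730 → met
7. condition 'sells for on-premises consumption' holds; age-verification audit 531 days ago vs limit 540 → met
8. signage compliance review 184 days ago vs limit 270 → met
9. keg registration log present → met
Not met: 2 of 9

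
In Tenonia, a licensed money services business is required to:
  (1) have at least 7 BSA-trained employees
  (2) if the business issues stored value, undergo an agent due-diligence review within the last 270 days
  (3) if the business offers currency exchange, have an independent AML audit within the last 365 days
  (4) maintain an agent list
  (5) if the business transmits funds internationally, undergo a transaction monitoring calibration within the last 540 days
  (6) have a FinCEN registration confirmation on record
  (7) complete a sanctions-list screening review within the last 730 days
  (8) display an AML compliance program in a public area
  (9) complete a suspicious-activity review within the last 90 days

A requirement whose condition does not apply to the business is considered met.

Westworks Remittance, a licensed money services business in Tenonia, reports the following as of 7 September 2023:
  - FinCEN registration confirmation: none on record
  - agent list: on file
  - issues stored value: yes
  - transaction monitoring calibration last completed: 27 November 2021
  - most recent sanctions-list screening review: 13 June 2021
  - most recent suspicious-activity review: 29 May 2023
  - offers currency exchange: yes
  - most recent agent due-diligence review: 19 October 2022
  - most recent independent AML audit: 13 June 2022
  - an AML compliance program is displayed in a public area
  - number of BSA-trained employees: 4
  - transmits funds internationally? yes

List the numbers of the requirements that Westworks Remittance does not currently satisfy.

1, 2, 3, 5, 6, 7, 9

1. BSA-trained employees 4 < 7 → not met
2. condition 'issues stored value' holds; agent due-diligence review 323 days ago vs limit 270 → not met
3. condition 'offers currency exchange' holds; independent AML audit 451 days ago vs limit 365 → not met
4. agent list present → met
5. condition 'transmits funds internationally' holds; transaction monitoring calibration 649 days ago vs limit 540 → not met
6. FinCEN registration confirmation absent → not met
7. sanctions-list screening review 816 days ago vs limit 730 → not met
8. AML compliance program present → met
9. suspicious-activity review 101 days ago vs limit 90 → not met
Not met: 1, 2, 3, 5, 6, 7, 9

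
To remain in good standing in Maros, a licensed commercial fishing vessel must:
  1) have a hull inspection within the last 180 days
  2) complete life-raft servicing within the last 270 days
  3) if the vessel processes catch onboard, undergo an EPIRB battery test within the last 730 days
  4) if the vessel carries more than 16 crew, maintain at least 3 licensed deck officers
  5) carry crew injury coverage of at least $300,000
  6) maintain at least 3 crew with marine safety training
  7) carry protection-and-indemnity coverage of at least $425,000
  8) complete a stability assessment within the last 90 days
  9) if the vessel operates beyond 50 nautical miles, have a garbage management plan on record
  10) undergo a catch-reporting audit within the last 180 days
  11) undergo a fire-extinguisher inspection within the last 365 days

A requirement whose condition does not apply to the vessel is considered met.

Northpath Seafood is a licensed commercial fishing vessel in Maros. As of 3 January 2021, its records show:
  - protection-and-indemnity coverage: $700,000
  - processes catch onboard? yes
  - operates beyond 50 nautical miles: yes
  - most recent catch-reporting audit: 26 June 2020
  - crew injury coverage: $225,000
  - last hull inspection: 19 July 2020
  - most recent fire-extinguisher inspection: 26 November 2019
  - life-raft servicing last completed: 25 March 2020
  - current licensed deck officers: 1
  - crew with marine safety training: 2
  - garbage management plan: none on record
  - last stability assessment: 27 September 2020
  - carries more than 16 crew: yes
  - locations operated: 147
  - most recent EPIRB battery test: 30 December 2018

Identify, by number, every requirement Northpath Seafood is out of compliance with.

1. hull inspection 168 days ago vs limit 180 → met
2. life-raft servicing 284 days ago vs limit 270 → not met
3. condition 'processes catch onboard' holds; EPIRB battery test 735 days ago vs limit 730 → not met
4. condition 'carries more than 16 crew' holds; licensed deck officers 1 < 3 → not met
5. crew injury coverage $225,000 < $300,000 → not met
6. crew with marine safety training 2 < 3 → not met
7. protection-and-indemnity coverage $700,000 ≥ $425,000 → met
8. stability assessment 98 days ago vs limit 90 → not met
9. condition 'operates beyond 50 nautical miles' holds; garbage management plan absent → not met
10. catch-reporting audit 191 days ago vs limit 180 → not met
11. fire-extinguisher inspection 404 days ago vs limit 365 → not met
Not met: 2, 3, 4, 5, 6, 8, 9, 10, 11

2, 3, 4, 5, 6, 8, 9, 10, 11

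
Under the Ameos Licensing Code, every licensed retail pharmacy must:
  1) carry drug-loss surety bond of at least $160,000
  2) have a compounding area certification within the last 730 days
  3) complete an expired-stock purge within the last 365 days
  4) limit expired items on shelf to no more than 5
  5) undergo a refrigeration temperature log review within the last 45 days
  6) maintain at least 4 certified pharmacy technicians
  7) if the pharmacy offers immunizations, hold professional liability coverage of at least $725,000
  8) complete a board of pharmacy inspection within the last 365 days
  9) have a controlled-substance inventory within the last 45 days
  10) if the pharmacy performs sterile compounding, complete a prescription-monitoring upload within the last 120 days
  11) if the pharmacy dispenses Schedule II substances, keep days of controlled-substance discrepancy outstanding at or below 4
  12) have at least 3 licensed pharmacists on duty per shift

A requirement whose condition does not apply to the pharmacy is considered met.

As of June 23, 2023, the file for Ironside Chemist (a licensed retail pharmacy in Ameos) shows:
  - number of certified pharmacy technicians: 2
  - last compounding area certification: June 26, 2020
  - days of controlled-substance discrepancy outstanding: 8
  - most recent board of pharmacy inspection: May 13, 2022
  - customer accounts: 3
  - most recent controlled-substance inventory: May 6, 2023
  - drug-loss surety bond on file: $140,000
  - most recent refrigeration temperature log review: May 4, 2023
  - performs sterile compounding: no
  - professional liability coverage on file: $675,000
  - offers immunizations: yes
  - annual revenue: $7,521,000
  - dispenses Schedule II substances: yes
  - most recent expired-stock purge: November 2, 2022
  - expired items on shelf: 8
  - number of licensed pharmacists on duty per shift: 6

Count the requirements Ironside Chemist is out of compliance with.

1. drug-loss surety bond $140,000 < $160,000 → not met
2. compounding area certification 1092 days ago vs limit 730 → not met
3. expired-stock purge 233 days ago vs limit 365 → met
4. expired items on shelf 8 > 5 → not met
5. refrigeration temperature log review 50 days ago vs limit 45 → not met
6. certified pharmacy technicians 2 < 4 → not met
7. condition 'offers immunizations' holds; professional liability coverage $675,000 < $725,000 → not met
8. board of pharmacy inspection 406 days ago vs limit 365 → not met
9. controlled-substance inventory 48 days ago vs limit 45 → not met
10. condition 'performs sterile compounding' does not hold → requirement n/a → met
11. condition 'dispenses Schedule II substances' holds; days of controlled-substance discrepancy outstanding 8 > 4 → not met
12. licensed pharmacists on duty per shift 6 ≥ 3 → met
Not met: 9 of 12

9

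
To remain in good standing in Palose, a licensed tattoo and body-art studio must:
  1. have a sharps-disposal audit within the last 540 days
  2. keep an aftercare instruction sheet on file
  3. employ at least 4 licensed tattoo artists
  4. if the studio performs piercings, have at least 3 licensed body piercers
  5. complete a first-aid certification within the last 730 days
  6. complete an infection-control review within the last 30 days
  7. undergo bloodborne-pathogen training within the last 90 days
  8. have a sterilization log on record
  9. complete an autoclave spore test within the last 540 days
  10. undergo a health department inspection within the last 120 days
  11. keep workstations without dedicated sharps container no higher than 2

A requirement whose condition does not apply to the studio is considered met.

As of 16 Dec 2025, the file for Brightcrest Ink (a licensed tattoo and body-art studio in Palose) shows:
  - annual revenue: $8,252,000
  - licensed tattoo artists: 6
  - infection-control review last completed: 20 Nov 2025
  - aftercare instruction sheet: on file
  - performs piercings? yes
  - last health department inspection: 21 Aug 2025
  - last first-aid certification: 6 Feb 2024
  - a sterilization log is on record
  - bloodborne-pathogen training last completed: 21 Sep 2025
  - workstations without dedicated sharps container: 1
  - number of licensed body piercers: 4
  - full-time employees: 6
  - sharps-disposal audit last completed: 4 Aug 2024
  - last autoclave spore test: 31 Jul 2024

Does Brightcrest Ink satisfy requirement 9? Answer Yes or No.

9. autoclave spore test 503 days ago vs limit 540 → met

Yes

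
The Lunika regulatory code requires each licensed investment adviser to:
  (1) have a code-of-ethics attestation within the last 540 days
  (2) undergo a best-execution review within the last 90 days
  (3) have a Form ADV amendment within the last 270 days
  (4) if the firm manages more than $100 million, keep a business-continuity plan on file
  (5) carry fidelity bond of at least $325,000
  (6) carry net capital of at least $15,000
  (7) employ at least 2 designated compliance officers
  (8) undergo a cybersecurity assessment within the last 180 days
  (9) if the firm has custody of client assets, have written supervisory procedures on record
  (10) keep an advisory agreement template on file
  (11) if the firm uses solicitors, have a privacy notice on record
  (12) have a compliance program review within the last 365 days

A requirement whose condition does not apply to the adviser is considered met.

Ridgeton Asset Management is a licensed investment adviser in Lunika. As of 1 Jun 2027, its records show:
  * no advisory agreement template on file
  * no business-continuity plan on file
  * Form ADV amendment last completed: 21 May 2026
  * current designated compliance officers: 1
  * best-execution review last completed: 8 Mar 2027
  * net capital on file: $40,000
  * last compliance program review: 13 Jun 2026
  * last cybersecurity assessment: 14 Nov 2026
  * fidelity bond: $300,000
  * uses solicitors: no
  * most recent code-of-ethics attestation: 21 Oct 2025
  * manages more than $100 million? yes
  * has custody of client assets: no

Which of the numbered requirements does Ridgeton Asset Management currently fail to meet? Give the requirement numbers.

1. code-of-ethics attestation 588 days ago vs limit 540 → not met
2. best-execution review 85 days ago vs limit 90 → met
3. Form ADV amendment 376 days ago vs limit 270 → not met
4. condition 'manages more than $100 million' holds; business-continuity plan absent → not met
5. fidelity bond $300,000 < $325,000 → not met
6. net capital $40,000 ≥ $15,000 → met
7. designated compliance officers 1 < 2 → not met
8. cybersecurity assessment 199 days ago vs limit 180 → not met
9. condition 'has custody of client assets' does not hold → requirement n/a → met
10. advisory agreement template absent → not met
11. condition 'uses solicitors' does not hold → requirement n/a → met
12. compliance program review 353 days ago vs limit 365 → met
Not met: 1, 3, 4, 5, 7, 8, 10

1, 3, 4, 5, 7, 8, 10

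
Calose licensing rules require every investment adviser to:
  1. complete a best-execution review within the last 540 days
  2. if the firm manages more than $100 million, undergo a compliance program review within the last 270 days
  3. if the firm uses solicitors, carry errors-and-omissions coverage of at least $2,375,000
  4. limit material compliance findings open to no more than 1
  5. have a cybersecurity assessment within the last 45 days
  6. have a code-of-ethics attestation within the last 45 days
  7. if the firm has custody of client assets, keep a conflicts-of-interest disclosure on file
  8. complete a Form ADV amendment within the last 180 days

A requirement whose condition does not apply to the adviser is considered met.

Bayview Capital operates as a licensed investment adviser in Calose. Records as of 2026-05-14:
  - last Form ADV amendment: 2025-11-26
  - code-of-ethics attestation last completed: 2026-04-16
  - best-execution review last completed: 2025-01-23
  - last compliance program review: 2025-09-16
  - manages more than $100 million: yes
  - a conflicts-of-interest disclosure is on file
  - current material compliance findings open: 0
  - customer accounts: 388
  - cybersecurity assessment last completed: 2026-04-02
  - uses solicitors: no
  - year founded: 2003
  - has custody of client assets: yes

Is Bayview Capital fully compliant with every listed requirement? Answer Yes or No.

1. best-execution review 476 days ago vs limit 540 → met
2. condition 'manages more than $100 million' holds; compliance program review 240 days ago vs limit 270 → met
3. condition 'uses solicitors' does not hold → requirement n/a → met
4. material compliance findings open 0 ≤ 1 → met
5. cybersecurity assessment 42 days ago vs limit 45 → met
6. code-of-ethics attestation 28 days ago vs limit 45 → met
7. condition 'has custody of client assets' holds; conflicts-of-interest disclosure present → met
8. Form ADV amendment 169 days ago vs limit 180 → met
All met.

Yes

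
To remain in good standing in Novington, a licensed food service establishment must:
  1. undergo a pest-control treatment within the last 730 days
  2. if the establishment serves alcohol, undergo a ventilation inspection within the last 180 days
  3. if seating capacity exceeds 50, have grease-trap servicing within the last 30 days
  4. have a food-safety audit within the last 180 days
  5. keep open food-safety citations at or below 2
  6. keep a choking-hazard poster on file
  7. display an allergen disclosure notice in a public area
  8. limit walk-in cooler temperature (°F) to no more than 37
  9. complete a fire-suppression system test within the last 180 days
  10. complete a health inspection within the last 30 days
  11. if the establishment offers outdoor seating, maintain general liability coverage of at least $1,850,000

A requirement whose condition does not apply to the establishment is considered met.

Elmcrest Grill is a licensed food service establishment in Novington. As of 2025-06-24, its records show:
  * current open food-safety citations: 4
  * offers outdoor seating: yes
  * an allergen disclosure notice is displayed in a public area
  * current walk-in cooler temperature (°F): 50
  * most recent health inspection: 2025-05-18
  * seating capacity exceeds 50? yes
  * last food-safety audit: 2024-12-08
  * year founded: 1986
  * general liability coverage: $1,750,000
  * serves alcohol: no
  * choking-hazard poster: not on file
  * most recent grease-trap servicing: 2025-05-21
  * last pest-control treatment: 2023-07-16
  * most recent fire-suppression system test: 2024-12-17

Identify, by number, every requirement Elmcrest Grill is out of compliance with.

1. pest-control treatment 709 days ago vs limit 730 → met
2. condition 'serves alcohol' does not hold → requirement n/a → met
3. condition 'seating capacity exceeds 50' holds; grease-trap servicing 34 days ago vs limit 30 → not met
4. food-safety audit 198 days ago vs limit 180 → not met
5. open food-safety citations 4 > 2 → not met
6. choking-hazard poster absent → not met
7. allergen disclosure notice present → met
8. walk-in cooler temperature (°F) 50 > 37 → not met
9. fire-suppression system test 189 days ago vs limit 180 → not met
10. health inspection 37 days ago vs limit 30 → not met
11. condition 'offers outdoor seating' holds; general liability coverage $1,750,000 < $1,850,000 → not met
Not met: 3, 4, 5, 6, 8, 9, 10, 11

3, 4, 5, 6, 8, 9, 10, 11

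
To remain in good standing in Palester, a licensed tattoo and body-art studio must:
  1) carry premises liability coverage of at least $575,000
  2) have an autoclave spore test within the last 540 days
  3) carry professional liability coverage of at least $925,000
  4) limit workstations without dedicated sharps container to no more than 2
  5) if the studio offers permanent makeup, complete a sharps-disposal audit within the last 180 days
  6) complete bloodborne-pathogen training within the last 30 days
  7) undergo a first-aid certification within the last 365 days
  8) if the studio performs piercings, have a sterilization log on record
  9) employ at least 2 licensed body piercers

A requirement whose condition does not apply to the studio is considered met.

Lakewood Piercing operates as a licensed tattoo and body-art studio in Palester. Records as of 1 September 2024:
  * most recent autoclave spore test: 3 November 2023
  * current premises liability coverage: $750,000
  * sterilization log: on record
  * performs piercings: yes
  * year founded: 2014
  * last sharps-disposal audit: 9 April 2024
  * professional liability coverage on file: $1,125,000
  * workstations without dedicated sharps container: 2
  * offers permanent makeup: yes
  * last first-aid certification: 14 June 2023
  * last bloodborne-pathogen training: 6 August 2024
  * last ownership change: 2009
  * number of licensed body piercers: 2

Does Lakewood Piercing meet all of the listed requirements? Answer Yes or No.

No

1. premises liability coverage $750,000 ≥ $575,000 → met
2. autoclave spore test 303 days ago vs limit 540 → met
3. professional liability coverage $1,125,000 ≥ $925,000 → met
4. workstations without dedicated sharps container 2 ≤ 2 → met
5. condition 'offers permanent makeup' holds; sharps-disposal audit 145 days ago vs limit 180 → met
6. bloodborne-pathogen training 26 days ago vs limit 30 → met
7. first-aid certification 445 days ago vs limit 365 → not met
8. condition 'performs piercings' holds; sterilization log present → met
9. licensed body piercers 2 ≥ 2 → met
Not met: 7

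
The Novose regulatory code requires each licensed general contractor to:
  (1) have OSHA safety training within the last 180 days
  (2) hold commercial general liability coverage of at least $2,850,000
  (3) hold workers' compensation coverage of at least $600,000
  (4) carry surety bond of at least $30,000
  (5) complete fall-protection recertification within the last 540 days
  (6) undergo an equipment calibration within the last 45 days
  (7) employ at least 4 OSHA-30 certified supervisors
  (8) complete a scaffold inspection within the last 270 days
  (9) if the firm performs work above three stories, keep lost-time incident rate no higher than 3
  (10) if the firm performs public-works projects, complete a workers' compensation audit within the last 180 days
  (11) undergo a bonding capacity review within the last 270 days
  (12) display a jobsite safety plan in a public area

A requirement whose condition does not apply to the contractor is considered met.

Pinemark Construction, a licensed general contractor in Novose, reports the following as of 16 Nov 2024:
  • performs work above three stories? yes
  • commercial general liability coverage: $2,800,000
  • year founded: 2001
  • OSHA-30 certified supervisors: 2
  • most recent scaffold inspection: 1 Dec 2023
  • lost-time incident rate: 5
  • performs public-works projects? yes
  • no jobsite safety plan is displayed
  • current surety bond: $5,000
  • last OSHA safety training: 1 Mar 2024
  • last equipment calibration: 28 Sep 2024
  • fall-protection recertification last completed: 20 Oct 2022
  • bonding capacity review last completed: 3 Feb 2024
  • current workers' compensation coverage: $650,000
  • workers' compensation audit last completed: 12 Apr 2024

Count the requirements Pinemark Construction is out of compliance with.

1. OSHA safety training 260 days ago vs limit 180 → not met
2. commercial general liability coverage $2,800,000 < $2,850,000 → not met
3. workers' compensation coverage $650,000 ≥ $600,000 → met
4. surety bond $5,000 < $30,000 → not met
5. fall-protection recertification 758 days ago vs limit 540 → not met
6. equipment calibration 49 days ago vs limit 45 → not met
7. OSHA-30 certified supervisors 2 < 4 → not met
8. scaffold inspection 351 days ago vs limit 270 → not met
9. condition 'performs work above three stories' holds; lost-time incident rate 5 > 3 → not met
10. condition 'performs public-works projects' holds; workers' compensation audit 218 days ago vs limit 180 → not met
11. bonding capacity review 287 days ago vs limit 270 → not met
12. jobsite safety plan absent → not met
Not met: 11 of 12

11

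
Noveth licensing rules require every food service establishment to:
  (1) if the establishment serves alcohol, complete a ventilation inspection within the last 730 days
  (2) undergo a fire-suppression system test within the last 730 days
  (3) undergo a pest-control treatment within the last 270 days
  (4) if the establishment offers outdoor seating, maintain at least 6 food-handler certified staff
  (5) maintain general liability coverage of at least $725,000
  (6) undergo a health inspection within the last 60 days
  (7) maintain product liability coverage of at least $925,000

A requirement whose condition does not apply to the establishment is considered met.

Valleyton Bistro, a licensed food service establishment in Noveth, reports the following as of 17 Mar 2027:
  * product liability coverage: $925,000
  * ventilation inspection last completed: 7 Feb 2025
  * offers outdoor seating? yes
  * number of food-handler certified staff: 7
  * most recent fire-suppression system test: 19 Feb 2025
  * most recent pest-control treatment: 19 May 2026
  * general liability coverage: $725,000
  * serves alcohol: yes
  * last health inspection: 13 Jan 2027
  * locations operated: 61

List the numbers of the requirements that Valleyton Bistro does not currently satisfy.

1. condition 'serves alcohol' holds; ventilation inspection 768 days ago vs limit 730 → not met
2. fire-suppression system test 756 days ago vs limit 730 → not met
3. pest-control treatment 302 days ago vs limit 270 → not met
4. condition 'offers outdoor seating' holds; food-handler certified staff 7 ≥ 6 → met
5. general liability coverage $725,000 ≥ $725,000 → met
6. health inspection 63 days ago vs limit 60 → not met
7. product liability coverage $925,000 ≥ $925,000 → met
Not met: 1, 2, 3, 6

1, 2, 3, 6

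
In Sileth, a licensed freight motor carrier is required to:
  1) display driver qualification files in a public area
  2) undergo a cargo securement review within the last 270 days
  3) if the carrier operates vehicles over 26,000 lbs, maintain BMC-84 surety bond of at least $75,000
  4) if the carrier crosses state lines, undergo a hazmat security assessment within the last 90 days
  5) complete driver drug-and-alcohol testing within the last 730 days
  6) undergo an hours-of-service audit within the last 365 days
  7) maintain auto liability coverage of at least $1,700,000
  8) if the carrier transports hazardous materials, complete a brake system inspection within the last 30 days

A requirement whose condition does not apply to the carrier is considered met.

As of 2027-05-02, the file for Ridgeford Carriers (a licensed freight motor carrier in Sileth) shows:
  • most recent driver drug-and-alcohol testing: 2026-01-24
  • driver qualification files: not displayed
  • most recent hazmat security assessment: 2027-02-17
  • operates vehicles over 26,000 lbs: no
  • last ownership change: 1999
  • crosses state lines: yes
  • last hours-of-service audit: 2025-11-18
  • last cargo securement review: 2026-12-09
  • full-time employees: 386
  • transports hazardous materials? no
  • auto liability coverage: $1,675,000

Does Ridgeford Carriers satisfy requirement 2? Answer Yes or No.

2. cargo securement review 144 days ago vs limit 270 → met

Yes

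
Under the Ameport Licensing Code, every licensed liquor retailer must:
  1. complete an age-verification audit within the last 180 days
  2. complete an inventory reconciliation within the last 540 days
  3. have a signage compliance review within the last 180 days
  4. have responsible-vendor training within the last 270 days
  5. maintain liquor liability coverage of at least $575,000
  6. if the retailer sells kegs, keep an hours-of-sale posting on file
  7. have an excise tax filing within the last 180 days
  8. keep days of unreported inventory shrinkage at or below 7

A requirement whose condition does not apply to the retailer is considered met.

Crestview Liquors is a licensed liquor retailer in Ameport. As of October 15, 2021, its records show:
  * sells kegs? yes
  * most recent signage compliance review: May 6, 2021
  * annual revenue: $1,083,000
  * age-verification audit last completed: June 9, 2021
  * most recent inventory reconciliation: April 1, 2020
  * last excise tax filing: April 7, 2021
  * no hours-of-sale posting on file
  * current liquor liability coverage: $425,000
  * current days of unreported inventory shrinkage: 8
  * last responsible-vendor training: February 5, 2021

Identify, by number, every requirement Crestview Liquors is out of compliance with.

2, 5, 6, 7, 8

1. age-verification audit 128 days ago vs limit 180 → met
2. inventory reconciliation 562 days ago vs limit 540 → not met
3. signage compliance review 162 days ago vs limit 180 → met
4. responsible-vendor training 252 days ago vs limit 270 → met
5. liquor liability coverage $425,000 < $575,000 → not met
6. condition 'sells kegs' holds; hours-of-sale posting absent → not met
7. excise tax filing 191 days ago vs limit 180 → not met
8. days of unreported inventory shrinkage 8 > 7 → not met
Not met: 2, 5, 6, 7, 8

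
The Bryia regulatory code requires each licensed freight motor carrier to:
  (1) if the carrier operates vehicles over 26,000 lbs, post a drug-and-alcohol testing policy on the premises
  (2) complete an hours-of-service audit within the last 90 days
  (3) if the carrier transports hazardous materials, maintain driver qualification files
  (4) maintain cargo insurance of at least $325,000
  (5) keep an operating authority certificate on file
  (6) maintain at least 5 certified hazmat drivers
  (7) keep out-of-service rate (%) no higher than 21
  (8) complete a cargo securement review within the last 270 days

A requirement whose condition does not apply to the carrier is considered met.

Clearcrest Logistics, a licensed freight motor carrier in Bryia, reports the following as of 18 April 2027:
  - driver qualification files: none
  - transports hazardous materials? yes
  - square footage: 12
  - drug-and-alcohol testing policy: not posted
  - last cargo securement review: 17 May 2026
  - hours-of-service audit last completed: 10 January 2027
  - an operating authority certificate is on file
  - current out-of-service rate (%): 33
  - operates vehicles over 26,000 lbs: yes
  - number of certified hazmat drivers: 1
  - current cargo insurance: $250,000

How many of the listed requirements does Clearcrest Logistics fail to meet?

7

1. condition 'operates vehicles over 26,000 lbs' holds; drug-and-alcohol testing policy absent → not met
2. hours-of-service audit 98 days ago vs limit 90 → not met
3. condition 'transports hazardous materials' holds; driver qualification files absent → not met
4. cargo insurance $250,000 < $325,000 → not met
5. operating authority certificate present → met
6. certified hazmat drivers 1 < 5 → not met
7. out-of-service rate (%) 33 > 21 → not met
8. cargo securement review 336 days ago vs limit 270 → not met
Not met: 7 of 8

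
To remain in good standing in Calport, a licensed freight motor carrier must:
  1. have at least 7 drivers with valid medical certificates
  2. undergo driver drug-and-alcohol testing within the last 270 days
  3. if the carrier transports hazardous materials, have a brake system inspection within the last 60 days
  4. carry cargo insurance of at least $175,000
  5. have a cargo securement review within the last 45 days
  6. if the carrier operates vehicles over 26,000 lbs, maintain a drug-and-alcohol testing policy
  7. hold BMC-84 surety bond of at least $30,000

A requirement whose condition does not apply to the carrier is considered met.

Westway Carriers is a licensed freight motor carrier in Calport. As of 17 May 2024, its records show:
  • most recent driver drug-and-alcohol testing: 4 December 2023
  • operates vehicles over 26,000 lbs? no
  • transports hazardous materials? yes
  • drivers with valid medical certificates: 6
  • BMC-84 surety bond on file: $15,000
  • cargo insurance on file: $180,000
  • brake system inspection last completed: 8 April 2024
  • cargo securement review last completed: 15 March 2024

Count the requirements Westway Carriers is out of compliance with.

3

1. drivers with valid medical certificates 6 < 7 → not met
2. driver drug-and-alcohol testing 165 days ago vs limit 270 → met
3. condition 'transports hazardous materials' holds; brake system inspection 39 days ago vs limit 60 → met
4. cargo insurance $180,000 ≥ $175,000 → met
5. cargo securement review 63 days ago vs limit 45 → not met
6. condition 'operates vehicles over 26,000 lbs' does not hold → requirement n/a → met
7. BMC-84 surety bond $15,000 < $30,000 → not met
Not met: 3 of 7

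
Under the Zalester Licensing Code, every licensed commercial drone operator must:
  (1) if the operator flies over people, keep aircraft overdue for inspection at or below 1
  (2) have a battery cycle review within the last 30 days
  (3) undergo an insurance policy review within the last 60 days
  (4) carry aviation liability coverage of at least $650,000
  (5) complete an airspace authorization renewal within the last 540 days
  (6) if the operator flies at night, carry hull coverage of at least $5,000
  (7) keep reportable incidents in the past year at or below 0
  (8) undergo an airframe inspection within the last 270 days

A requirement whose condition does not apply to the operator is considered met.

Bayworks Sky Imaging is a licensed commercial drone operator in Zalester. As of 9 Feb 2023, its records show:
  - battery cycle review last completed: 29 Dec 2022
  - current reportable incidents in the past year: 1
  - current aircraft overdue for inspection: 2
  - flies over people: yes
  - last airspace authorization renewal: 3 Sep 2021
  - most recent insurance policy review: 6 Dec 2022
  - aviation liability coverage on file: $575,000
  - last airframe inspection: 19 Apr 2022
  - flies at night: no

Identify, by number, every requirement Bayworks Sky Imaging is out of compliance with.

1. condition 'flies over people' holds; aircraft overdue for inspection 2 > 1 → not met
2. battery cycle review 42 days ago vs limit 30 → not met
3. insurance policy review 65 days ago vs limit 60 → not met
4. aviation liability coverage $575,000 < $650,000 → not met
5. airspace authorization renewal 524 days ago vs limit 540 → met
6. condition 'flies at night' does not hold → requirement n/a → met
7. reportable incidents in the past year 1 > 0 → not met
8. airframe inspection 296 days ago vs limit 270 → not met
Not met: 1, 2, 3, 4, 7, 8

1, 2, 3, 4, 7, 8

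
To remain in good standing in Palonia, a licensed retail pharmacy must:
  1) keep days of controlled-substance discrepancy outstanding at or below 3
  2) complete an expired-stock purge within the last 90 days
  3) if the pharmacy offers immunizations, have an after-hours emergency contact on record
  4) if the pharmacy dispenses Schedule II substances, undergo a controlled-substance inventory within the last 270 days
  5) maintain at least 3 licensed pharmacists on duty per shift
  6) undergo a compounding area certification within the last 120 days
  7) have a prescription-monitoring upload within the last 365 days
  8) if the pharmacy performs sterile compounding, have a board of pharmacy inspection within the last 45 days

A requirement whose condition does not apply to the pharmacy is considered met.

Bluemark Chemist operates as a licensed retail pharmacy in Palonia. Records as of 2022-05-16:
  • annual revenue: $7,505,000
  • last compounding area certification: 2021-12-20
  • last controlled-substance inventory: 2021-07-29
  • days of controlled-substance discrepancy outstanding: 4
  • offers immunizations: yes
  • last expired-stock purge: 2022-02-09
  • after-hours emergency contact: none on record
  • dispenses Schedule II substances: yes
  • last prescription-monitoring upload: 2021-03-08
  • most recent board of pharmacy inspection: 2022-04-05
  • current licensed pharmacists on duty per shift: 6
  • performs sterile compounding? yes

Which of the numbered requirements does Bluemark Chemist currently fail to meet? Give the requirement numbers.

1. days of controlled-substance discrepancy outstanding 4 > 3 → not met
2. expired-stock purge 96 days ago vs limit 90 → not met
3. condition 'offers immunizations' holds; after-hours emergency contact absent → not met
4. condition 'dispenses Schedule II substances' holds; controlled-substance inventory 291 days ago vs limit 270 → not met
5. licensed pharmacists on duty per shift 6 ≥ 3 → met
6. compounding area certification 147 days ago vs limit 120 → not met
7. prescription-monitoring upload 434 days ago vs limit 365 → not met
8. condition 'performs sterile compounding' holds; board of pharmacy inspection 41 days ago vs limit 45 → met
Not met: 1, 2, 3, 4, 6, 7

1, 2, 3, 4, 6, 7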